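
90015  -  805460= - 715445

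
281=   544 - 263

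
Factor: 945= 3^3*5^1*7^1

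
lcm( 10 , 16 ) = 80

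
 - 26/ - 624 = 1/24  =  0.04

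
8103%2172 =1587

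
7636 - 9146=-1510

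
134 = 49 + 85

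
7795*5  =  38975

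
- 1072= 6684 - 7756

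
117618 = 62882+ 54736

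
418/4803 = 418/4803 = 0.09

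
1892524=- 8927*(-212 )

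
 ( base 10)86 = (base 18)4E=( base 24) 3E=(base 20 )46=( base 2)1010110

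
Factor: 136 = 2^3 * 17^1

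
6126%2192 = 1742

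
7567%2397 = 376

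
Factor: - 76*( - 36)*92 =2^6*3^2*19^1*23^1= 251712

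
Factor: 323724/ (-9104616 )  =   - 2^ ( - 1 )*3^( - 2)*53^1*61^( - 1 )*509^1*691^( - 1) = - 26977/758718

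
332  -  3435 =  - 3103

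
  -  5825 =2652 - 8477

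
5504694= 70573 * 78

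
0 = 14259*0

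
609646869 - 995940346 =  - 386293477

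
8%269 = 8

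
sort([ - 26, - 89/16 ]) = [ - 26, - 89/16 ] 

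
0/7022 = 0 = 0.00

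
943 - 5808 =-4865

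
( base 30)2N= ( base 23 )3e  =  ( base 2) 1010011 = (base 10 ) 83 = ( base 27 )32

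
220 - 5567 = -5347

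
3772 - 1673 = 2099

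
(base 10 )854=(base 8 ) 1526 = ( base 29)10d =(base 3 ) 1011122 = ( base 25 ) 194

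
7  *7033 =49231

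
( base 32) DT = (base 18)16D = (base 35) cp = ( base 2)110111101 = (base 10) 445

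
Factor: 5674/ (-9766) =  - 2837/4883 = - 19^( - 1 )* 257^ ( - 1 )*2837^1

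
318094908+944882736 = 1262977644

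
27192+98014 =125206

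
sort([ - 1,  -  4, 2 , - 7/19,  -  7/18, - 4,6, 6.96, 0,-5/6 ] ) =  [ - 4, - 4 ,-1,  -  5/6, - 7/18,-7/19,0,2 , 6, 6.96 ] 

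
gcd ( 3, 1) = 1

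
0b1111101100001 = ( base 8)17541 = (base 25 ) cl8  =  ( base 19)134f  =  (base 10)8033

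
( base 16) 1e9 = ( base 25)je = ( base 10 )489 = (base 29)gp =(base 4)13221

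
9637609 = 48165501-38527892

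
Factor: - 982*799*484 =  -379755112 =- 2^3*11^2 * 17^1*47^1 * 491^1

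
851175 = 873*975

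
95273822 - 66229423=29044399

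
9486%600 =486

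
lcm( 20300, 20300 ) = 20300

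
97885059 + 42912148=140797207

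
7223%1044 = 959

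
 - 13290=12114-25404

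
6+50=56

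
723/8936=723/8936  =  0.08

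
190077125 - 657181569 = - 467104444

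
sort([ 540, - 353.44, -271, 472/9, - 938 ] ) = [ - 938, - 353.44, - 271, 472/9, 540]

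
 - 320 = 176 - 496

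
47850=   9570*5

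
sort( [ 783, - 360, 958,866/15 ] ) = [ - 360, 866/15, 783, 958]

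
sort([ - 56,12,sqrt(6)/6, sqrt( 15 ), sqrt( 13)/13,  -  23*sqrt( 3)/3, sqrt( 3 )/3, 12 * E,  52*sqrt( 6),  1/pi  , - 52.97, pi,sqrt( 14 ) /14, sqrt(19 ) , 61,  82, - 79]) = [ - 79, - 56, - 52.97, -23*sqrt(3 )/3,sqrt(14) /14 , sqrt(13)/13, 1/pi , sqrt(6 ) /6, sqrt( 3 ) /3, pi, sqrt(15 ),  sqrt( 19), 12,12*E,  61, 82,  52*  sqrt( 6)]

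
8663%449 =132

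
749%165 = 89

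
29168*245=7146160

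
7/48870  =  7/48870 = 0.00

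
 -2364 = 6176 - 8540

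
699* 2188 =1529412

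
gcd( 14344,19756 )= 44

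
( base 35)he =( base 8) 1141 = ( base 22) 15f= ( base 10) 609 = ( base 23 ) 13b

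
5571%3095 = 2476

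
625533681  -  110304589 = 515229092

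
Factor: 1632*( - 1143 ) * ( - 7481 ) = 2^5 *3^3 * 17^1*127^1*7481^1= 13954877856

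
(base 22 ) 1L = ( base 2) 101011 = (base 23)1k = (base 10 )43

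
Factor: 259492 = 2^2*29^1 * 2237^1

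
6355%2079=118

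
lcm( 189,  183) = 11529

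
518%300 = 218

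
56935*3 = 170805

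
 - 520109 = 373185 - 893294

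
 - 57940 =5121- 63061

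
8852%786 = 206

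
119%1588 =119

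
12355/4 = 3088  +  3/4 = 3088.75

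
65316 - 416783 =-351467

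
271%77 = 40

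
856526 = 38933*22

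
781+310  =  1091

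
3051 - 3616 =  - 565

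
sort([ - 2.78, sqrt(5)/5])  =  [-2.78,sqrt( 5) /5] 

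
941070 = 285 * 3302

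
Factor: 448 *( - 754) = - 2^7*7^1 * 13^1*29^1 = - 337792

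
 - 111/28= - 4 + 1/28=- 3.96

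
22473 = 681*33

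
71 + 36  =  107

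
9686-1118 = 8568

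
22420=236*95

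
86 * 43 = 3698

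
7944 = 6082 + 1862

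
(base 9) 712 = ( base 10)578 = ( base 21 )16B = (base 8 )1102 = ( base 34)H0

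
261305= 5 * 52261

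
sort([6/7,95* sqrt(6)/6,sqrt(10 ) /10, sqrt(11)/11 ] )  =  [sqrt (11) /11, sqrt( 10)/10,  6/7, 95*sqrt(6)/6]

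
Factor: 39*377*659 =9689277 = 3^1 * 13^2*29^1 *659^1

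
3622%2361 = 1261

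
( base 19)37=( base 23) 2I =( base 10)64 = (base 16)40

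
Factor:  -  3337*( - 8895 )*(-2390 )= - 2^1*3^1*5^2* 47^1*71^1*239^1*593^1=- 70941449850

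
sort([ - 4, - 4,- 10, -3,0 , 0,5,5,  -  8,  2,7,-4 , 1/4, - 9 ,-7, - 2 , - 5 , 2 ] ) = [ - 10,  -  9, - 8, - 7, - 5,  -  4,-4, - 4, - 3, - 2,  0,0, 1/4, 2,  2,5, 5,  7] 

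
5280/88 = 60=60.00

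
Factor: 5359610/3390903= 2^1*3^( - 4)*5^1 * 193^1*2777^1 * 41863^( - 1)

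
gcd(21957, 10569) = 39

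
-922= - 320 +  - 602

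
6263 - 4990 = 1273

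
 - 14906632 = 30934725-45841357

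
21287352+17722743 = 39010095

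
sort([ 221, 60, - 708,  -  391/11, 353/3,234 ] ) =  [ - 708, - 391/11, 60,  353/3,221, 234]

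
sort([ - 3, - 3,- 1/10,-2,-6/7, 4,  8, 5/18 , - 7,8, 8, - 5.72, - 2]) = [- 7  , - 5.72, - 3, - 3,-2, - 2, - 6/7, - 1/10,5/18 , 4 , 8,8,8]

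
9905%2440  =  145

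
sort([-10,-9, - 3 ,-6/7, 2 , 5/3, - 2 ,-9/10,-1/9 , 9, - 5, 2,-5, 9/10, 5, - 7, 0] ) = [-10,  -  9,-7,-5 , - 5,-3, - 2 ,  -  9/10, - 6/7,  -  1/9, 0, 9/10,5/3, 2,2, 5, 9] 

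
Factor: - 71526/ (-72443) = 78/79 = 2^1*3^1*13^1*79^ ( -1)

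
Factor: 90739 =11^1*73^1 * 113^1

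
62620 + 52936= 115556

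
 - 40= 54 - 94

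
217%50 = 17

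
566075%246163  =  73749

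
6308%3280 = 3028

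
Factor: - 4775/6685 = - 5/7 = - 5^1*7^( - 1)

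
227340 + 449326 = 676666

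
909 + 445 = 1354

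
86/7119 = 86/7119 = 0.01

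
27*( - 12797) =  - 345519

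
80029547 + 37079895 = 117109442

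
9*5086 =45774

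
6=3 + 3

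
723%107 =81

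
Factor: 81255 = 3^1*5^1*5417^1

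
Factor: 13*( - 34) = -442 = -2^1*13^1*17^1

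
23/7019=23/7019 = 0.00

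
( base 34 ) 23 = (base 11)65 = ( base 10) 71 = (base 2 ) 1000111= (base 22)35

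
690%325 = 40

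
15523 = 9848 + 5675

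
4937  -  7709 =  - 2772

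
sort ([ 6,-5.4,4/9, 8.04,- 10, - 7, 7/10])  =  [ - 10, - 7,-5.4, 4/9,7/10,6, 8.04 ]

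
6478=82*79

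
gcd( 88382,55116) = 2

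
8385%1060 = 965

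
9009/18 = 500+1/2 = 500.50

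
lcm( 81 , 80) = 6480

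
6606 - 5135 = 1471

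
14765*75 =1107375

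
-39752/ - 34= 1169 + 3/17  =  1169.18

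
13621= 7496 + 6125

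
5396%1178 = 684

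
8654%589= 408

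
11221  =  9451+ 1770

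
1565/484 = 1565/484 = 3.23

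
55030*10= 550300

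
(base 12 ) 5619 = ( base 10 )9525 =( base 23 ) i03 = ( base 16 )2535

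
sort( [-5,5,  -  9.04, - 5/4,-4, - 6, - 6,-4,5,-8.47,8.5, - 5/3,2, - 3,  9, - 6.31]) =[-9.04, - 8.47 , -6.31, - 6, - 6, - 5 ,- 4, - 4, - 3, - 5/3 , - 5/4 , 2,  5,5, 8.5,  9]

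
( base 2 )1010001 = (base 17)4D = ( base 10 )81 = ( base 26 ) 33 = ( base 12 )69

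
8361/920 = 9+81/920 = 9.09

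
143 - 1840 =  - 1697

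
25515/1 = 25515 = 25515.00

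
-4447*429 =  - 1907763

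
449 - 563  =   - 114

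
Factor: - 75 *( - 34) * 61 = 155550  =  2^1*3^1* 5^2*  17^1*61^1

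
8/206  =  4/103 =0.04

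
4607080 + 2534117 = 7141197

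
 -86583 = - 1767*49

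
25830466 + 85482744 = 111313210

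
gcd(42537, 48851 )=11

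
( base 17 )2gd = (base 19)278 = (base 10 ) 863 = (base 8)1537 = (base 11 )715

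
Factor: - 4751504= - 2^4* 296969^1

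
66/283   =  66/283  =  0.23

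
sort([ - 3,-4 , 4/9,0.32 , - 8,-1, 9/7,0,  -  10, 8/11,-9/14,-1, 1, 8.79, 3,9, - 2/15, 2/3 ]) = [ - 10, - 8, - 4,-3, -1, - 1,-9/14 , - 2/15,0, 0.32, 4/9,  2/3,  8/11, 1, 9/7,3,8.79, 9 ] 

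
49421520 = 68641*720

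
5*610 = 3050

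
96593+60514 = 157107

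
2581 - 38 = 2543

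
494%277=217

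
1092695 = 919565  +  173130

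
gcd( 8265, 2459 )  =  1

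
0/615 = 0 = 0.00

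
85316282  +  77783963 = 163100245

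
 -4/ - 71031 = 4/71031=0.00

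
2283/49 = 2283/49 = 46.59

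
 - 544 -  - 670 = 126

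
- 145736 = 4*(-36434 )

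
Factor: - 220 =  - 2^2*5^1*11^1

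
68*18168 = 1235424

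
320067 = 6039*53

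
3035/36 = 84 + 11/36   =  84.31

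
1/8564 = 1/8564 = 0.00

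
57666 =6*9611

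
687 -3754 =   -  3067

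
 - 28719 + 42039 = 13320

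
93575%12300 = 7475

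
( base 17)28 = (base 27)1F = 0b101010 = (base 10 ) 42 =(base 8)52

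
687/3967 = 687/3967 = 0.17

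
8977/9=997 + 4/9 =997.44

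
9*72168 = 649512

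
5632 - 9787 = - 4155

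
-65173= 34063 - 99236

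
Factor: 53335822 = 2^1*26667911^1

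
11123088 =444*25052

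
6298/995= 6298/995 = 6.33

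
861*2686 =2312646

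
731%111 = 65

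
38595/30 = 2573/2= 1286.50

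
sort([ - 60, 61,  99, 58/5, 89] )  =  [ - 60, 58/5,61, 89,99]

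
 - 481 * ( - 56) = 26936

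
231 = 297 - 66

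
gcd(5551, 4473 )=7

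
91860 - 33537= 58323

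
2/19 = 2/19 = 0.11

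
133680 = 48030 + 85650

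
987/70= 14+1/10=14.10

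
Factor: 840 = 2^3*3^1*5^1*7^1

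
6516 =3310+3206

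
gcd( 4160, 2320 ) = 80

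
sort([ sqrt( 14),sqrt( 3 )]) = [sqrt ( 3),sqrt( 14 )]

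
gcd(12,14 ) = 2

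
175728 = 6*29288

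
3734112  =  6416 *582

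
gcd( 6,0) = 6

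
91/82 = 1 + 9/82 = 1.11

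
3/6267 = 1/2089 = 0.00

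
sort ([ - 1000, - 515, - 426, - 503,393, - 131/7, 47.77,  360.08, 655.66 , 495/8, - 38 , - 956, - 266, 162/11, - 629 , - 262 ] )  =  [-1000, - 956, - 629, - 515 , - 503, - 426, - 266,  -  262 , - 38, - 131/7, 162/11 , 47.77,495/8, 360.08,393 , 655.66]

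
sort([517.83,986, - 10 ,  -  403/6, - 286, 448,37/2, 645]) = [ - 286,-403/6,-10,37/2, 448,517.83, 645, 986]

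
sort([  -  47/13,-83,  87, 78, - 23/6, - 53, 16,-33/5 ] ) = [  -  83, - 53, - 33/5, -23/6, - 47/13,16,78, 87] 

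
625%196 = 37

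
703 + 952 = 1655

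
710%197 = 119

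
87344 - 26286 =61058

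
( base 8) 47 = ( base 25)1E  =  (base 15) 29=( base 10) 39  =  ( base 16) 27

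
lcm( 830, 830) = 830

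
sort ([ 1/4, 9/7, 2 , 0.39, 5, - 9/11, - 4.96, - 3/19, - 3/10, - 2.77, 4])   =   [ - 4.96  , - 2.77 , - 9/11 , - 3/10 , - 3/19,1/4,  0.39,  9/7, 2, 4,  5 ] 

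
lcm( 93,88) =8184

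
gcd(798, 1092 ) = 42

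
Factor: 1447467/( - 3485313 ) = -482489/1161771 = - 3^( - 1)*7^1*13^ (  -  1 ) * 29789^(-1) * 68927^1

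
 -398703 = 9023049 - 9421752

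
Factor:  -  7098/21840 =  - 2^( - 3)*5^(-1)*13^1 = - 13/40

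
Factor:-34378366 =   -  2^1*11^1*1562653^1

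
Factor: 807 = 3^1 * 269^1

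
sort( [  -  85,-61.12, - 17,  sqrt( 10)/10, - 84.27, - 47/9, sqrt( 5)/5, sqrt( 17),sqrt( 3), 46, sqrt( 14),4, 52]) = [ - 85,- 84.27,-61.12,-17,  -  47/9, sqrt( 10)/10, sqrt( 5)/5 , sqrt( 3),sqrt( 14), 4, sqrt( 17), 46 , 52] 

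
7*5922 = 41454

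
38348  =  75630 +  - 37282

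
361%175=11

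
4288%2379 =1909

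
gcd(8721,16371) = 153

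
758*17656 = 13383248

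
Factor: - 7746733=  - 103^1*75211^1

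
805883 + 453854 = 1259737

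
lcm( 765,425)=3825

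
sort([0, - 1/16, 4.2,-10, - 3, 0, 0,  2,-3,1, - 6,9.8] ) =[ - 10,-6, - 3, - 3,- 1/16,0, 0,0, 1, 2,  4.2,  9.8] 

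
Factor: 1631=7^1*233^1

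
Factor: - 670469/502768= - 2^(  -  4) * 7^( - 1)*67^( - 1 )* 10007^1 =-10007/7504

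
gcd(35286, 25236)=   6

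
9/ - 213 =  - 1  +  68/71 = - 0.04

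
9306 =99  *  94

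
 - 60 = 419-479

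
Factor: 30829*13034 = 2^1 *7^3 * 19^1*30829^1=401825186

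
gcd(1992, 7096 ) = 8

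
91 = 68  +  23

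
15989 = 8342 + 7647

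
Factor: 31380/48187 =2^2*3^1*5^1*523^1 * 48187^( - 1 ) 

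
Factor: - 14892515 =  - 5^1 * 11^1  *  29^1*9337^1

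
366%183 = 0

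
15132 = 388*39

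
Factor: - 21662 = - 2^1*10831^1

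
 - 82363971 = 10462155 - 92826126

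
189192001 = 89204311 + 99987690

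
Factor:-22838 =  - 2^1*19^1*601^1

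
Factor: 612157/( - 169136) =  - 2^(-4)*7^2*11^ (-1 )*13^1  =  -637/176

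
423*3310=1400130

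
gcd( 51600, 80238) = 258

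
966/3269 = 138/467= 0.30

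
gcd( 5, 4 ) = 1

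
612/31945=612/31945 =0.02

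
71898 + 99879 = 171777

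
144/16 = 9  =  9.00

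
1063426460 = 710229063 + 353197397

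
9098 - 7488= 1610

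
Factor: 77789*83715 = 6512106135=   3^1  *5^1*107^1*727^1*5581^1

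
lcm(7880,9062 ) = 181240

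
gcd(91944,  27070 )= 2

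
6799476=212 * 32073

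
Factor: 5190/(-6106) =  - 2595/3053  =  - 3^1*5^1*43^( - 1 )* 71^(-1 )*173^1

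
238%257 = 238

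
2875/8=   2875/8 = 359.38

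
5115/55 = 93 = 93.00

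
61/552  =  61/552  =  0.11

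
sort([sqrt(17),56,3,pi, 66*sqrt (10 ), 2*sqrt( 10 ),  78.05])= [ 3, pi,sqrt( 17), 2*sqrt(10),56 , 78.05,66*sqrt( 10) ]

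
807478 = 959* 842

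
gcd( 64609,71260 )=1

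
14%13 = 1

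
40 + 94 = 134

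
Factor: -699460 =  - 2^2*5^1*41^1*853^1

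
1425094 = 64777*22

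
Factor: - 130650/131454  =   - 325/327 = - 3^( - 1)* 5^2 *13^1*109^ (  -  1 )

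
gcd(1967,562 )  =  281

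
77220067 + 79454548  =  156674615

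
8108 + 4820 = 12928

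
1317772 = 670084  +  647688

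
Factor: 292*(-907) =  - 264844  =  -2^2 *73^1*907^1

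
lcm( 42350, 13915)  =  974050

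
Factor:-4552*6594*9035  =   - 2^4*3^1*5^1*7^1* 13^1 * 139^1*157^1*569^1=- 271193548080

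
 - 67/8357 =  -1 + 8290/8357=- 0.01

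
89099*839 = 74754061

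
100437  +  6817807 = 6918244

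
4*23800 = 95200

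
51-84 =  - 33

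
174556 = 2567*68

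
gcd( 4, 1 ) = 1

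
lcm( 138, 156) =3588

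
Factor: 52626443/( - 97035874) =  - 2^ ( - 1 )*13^( - 1)*127^( - 1)*29387^ ( -1)*52626443^1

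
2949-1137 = 1812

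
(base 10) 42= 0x2a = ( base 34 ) 18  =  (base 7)60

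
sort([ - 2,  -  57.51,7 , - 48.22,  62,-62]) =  [ - 62, - 57.51,- 48.22,-2,7,62 ] 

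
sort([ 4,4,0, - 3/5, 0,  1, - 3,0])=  [- 3, - 3/5,0, 0,0, 1, 4, 4 ] 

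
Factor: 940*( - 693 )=- 2^2  *  3^2* 5^1*7^1*11^1* 47^1 =- 651420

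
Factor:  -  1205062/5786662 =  - 7^( - 1)*17^1*23^1*67^1*17971^( - 1)=- 26197/125797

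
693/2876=693/2876 = 0.24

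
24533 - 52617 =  - 28084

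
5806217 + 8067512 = 13873729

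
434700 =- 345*( - 1260)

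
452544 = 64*7071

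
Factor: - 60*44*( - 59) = 155760  =  2^4*3^1*5^1*11^1*59^1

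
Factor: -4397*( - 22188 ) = 2^2*3^1 *43^2*4397^1 = 97560636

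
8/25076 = 2/6269 = 0.00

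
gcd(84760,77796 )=4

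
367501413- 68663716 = 298837697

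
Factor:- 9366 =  - 2^1*3^1*7^1*223^1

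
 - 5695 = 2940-8635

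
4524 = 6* 754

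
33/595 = 33/595  =  0.06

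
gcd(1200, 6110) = 10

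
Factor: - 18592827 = -3^1*11^1*563419^1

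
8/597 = 8/597 = 0.01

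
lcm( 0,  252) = 0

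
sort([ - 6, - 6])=[ -6, - 6]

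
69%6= 3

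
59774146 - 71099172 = -11325026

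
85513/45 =1900+ 13/45 = 1900.29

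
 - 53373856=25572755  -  78946611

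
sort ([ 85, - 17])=[ - 17,85]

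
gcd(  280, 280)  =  280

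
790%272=246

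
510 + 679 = 1189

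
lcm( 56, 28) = 56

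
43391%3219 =1544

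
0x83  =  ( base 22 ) 5L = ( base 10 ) 131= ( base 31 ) 47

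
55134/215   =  256 +94/215 = 256.44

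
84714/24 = 14119/4 = 3529.75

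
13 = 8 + 5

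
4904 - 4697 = 207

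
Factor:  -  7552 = -2^7*59^1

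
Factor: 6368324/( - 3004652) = - 7^(-1)*107309^( - 1) * 1592081^1= - 1592081/751163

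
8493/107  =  79 + 40/107= 79.37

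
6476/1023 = 6 + 338/1023 = 6.33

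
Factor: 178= 2^1*89^1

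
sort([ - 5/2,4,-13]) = [ - 13, - 5/2,4]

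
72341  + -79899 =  - 7558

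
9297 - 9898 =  - 601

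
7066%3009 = 1048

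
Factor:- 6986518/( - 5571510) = 499037/397965 = 3^(  -  1 )*5^( - 1) *7^1*11^1*43^(-1)*617^( - 1)*6481^1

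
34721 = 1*34721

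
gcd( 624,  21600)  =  48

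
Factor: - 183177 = - 3^2*20353^1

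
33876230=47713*710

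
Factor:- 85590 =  - 2^1*3^3 * 5^1* 317^1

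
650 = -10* (-65 )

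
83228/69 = 1206+ 14/69 =1206.20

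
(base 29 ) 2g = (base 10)74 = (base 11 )68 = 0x4a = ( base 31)2c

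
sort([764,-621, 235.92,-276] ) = [ - 621, - 276, 235.92,764 ] 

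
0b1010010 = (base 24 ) 3a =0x52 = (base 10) 82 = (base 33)2g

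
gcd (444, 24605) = 37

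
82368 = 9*9152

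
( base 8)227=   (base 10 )151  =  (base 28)5B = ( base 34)4f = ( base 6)411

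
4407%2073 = 261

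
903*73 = 65919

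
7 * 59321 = 415247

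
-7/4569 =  - 7/4569=-0.00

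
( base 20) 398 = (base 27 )1ob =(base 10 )1388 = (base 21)332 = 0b10101101100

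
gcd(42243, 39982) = 1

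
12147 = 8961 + 3186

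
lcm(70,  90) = 630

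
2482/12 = 1241/6 = 206.83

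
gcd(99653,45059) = 1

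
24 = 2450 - 2426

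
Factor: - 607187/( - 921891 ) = 3^( - 1 ) * 7^1*127^1*487^(-1)*631^( - 1 ) * 683^1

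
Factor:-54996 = -2^2*3^1* 4583^1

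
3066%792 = 690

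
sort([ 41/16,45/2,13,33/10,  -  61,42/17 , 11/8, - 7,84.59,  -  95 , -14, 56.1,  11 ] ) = [ - 95, - 61 , - 14,-7,11/8, 42/17,41/16,33/10, 11,13,  45/2 , 56.1,84.59] 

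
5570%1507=1049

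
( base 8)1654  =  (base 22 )1KG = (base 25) 1cf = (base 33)sg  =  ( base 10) 940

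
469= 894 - 425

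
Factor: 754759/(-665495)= - 5^( -1 )*167^( - 1)*947^1 = - 947/835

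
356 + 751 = 1107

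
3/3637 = 3/3637 = 0.00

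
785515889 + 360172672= 1145688561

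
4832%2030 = 772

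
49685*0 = 0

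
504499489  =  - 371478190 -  - 875977679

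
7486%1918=1732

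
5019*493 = 2474367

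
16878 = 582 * 29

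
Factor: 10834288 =2^4*23^1*59^1*499^1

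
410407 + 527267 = 937674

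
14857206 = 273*54422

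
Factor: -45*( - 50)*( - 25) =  - 2^1 * 3^2*5^5 = - 56250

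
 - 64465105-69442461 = -133907566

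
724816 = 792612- 67796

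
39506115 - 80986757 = -41480642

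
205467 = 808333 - 602866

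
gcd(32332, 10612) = 4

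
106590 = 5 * 21318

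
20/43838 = 10/21919  =  0.00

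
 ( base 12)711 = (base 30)141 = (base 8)1775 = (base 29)166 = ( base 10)1021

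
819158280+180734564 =999892844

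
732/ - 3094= - 1 + 1181/1547 = - 0.24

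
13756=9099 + 4657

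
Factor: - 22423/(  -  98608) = 2^(-4 )*17^1*1319^1*6163^(-1 ) 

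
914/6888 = 457/3444 =0.13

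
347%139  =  69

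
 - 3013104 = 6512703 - 9525807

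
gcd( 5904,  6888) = 984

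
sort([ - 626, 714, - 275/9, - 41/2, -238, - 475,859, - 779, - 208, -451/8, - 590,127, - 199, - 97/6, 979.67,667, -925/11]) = [  -  779, - 626,  -  590, - 475,-238 ,- 208, -199,-925/11 ,- 451/8 , - 275/9, - 41/2, - 97/6,127,667, 714,859, 979.67 ]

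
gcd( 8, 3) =1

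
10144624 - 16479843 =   -  6335219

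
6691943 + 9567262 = 16259205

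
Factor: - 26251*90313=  - 2370806563 = -26251^1*90313^1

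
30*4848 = 145440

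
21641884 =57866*374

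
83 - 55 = 28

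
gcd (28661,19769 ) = 1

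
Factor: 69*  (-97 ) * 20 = - 2^2*3^1*5^1 *23^1*97^1=   -133860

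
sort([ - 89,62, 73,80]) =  [-89, 62,73,80] 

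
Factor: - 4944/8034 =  - 8/13=- 2^3*13^( - 1 ) 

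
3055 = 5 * 611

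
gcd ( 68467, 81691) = 1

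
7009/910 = 7 + 639/910 = 7.70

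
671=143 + 528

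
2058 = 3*686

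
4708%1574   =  1560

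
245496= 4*61374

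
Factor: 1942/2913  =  2/3 =2^1*3^ (-1)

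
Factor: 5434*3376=2^5*11^1*13^1*19^1*211^1 =18345184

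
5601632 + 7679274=13280906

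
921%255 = 156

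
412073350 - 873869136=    - 461795786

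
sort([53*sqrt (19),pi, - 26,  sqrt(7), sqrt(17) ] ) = [ - 26,sqrt(  7),pi,  sqrt(17), 53*sqrt (19)]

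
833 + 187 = 1020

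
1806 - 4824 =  - 3018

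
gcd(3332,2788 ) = 68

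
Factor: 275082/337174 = 381/467= 3^1*127^1 * 467^(  -  1)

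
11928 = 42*284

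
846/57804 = 141/9634=0.01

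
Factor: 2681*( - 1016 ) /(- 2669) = 2^3*7^1*17^( - 1)*127^1 * 157^( -1 ) * 383^1 = 2723896/2669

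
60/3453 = 20/1151 = 0.02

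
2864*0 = 0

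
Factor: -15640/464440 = -23^1 * 683^( - 1) = - 23/683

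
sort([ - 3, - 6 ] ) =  [ - 6, - 3 ] 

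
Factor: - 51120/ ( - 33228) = 2^2*5^1 *13^( - 1 )= 20/13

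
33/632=33/632  =  0.05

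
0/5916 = 0= 0.00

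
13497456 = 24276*556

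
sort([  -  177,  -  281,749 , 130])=[-281, - 177,130, 749]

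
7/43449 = 1/6207 = 0.00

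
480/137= 480/137= 3.50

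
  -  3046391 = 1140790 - 4187181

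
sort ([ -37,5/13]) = [  -  37,5/13] 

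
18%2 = 0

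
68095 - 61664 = 6431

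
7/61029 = 7/61029 = 0.00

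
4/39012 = 1/9753=0.00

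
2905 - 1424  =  1481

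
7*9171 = 64197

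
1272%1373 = 1272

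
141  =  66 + 75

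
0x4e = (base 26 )30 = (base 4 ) 1032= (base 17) 4a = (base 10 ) 78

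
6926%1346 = 196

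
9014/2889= 9014/2889  =  3.12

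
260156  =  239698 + 20458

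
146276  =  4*36569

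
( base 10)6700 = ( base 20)GF0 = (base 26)9NI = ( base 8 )15054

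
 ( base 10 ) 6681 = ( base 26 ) 9mp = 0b1101000011001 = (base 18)12b3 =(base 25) ah6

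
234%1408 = 234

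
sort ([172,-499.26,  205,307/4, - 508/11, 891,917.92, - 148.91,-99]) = [ - 499.26,-148.91, - 99,  -  508/11,  307/4,172, 205,  891, 917.92]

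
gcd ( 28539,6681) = 3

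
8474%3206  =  2062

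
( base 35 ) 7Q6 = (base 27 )D0E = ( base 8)22423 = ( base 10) 9491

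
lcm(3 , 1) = 3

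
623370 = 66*9445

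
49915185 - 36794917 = 13120268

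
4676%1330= 686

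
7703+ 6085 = 13788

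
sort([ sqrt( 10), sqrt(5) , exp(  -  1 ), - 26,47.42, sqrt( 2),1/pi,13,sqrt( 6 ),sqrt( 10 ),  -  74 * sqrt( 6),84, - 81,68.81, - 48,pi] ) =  [  -  74*sqrt ( 6), - 81, - 48,  -  26,1/pi, exp( - 1 ),sqrt( 2),sqrt( 5),sqrt( 6 ) , pi,sqrt( 10), sqrt( 10),13,47.42,68.81, 84] 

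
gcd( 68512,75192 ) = 8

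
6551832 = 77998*84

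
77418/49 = 1579+ 47/49 = 1579.96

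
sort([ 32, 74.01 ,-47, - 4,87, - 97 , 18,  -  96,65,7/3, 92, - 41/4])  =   [ - 97, - 96,  -  47,  -  41/4, - 4,7/3, 18, 32, 65, 74.01,87, 92 ]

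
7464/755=9  +  669/755 = 9.89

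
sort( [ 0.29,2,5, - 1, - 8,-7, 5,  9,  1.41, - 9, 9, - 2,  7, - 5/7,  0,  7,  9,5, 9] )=[ - 9, - 8, - 7, - 2, - 1, - 5/7,0,  0.29,1.41,2,5,  5,5,7, 7, 9,9,9,9]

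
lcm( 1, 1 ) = 1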